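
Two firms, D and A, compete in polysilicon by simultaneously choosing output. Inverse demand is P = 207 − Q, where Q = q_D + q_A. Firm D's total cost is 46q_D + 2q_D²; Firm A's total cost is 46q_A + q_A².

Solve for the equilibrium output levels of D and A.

Firm D's profit: π = q_D(207 − (q_D + q_A)) − 46q_D − 2q_D².
∂π/∂q_D = 161 − 6q_D − q_A = 0, so q_D = 161/6 − (1/6)q_A.
For A: ∂π/∂q_A = 161 − 4q_A − q_D = 0 ⇒ q_A = 40.25 − 0.25q_D.
Substituting the second reaction function into the first: q_D = 161/6 − (1/6)(40.25 − 0.25q_D), which gives (23/24)q_D = 20.125 ⇒ q_D = 21.
Then q_A = 40.25 − 0.25·21 = 35.

21, 35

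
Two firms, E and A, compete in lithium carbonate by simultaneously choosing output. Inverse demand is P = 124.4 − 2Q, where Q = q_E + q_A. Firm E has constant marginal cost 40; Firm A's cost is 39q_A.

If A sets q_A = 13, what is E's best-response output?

14.6

Firm E's profit: π = q_E(124.4 − 2(q_E + q_A)) − 40q_E.
∂π/∂q_E = 84.4 − 4q_E − 2q_A = 0, so q_E = 21.1 − 0.5q_A.
At q_A = 13: q_E = 21.1 − 0.5·13 = 14.6.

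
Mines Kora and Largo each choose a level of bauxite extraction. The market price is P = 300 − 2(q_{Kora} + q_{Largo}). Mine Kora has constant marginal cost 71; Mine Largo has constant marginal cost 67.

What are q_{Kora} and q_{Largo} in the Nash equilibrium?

Mine Kora's profit: π = q_{Kora}(300 − 2(q_{Kora} + q_{Largo})) − 71q_{Kora}.
∂π/∂q_{Kora} = 229 − 4q_{Kora} − 2q_{Largo} = 0, so q_{Kora} = 57.25 − 0.5q_{Largo}.
By the same steps for Largo: q_{Largo} = 58.25 − 0.5q_{Kora}.
Solving the two reaction functions simultaneously: (1 − (−0.5)(−0.5))q_{Kora} = 57.25 − 0.5·58.25, so 0.75q_{Kora} = 28.125 and q_{Kora} = 37.5.
Then q_{Largo} = 58.25 − 0.5·37.5 = 39.5.

37.5, 39.5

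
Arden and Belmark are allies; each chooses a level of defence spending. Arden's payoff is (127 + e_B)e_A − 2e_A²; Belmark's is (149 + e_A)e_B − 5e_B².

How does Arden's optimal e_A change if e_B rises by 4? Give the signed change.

Expanding Arden's payoff: 127e_A + e_Be_A − 2e_A².
∂π/∂e_A = 127 + e_B − 4e_A = 0, so e_A = 31.75 + 0.25e_B.
The reaction-function slope is 0.25, so a 4-unit rise in e_B moves e_A by 0.25 × 4 = 1. Arden's best response rises — the actions are strategic complements.

1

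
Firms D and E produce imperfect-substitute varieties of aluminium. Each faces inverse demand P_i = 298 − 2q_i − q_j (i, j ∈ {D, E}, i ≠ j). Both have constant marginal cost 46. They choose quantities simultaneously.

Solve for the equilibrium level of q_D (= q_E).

50.4

Firm D's profit: π = q_D(298 − 2q_D − q_E) − 46q_D.
∂π/∂q_D = 252 − 4q_D − q_E = 0 ⇒ q_D = 63 − 0.25q_E.
The game is symmetric, so in equilibrium q_E = q_D: the reaction function gives 1.25q_D = 63, hence q_D = 50.4.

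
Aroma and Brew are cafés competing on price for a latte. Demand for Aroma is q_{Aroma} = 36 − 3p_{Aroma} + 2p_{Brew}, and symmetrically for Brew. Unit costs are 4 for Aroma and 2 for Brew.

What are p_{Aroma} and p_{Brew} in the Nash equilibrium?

Aroma's profit: π = (p_{Aroma} − 4)(36 − 3p_{Aroma} + 2p_{Brew}).
∂π/∂p_{Aroma} = 48 − 6p_{Aroma} + 2p_{Brew} = 0 ⇒ p_{Aroma} = 8 + (1/3)p_{Brew}.
Similarly p_{Brew} = 7 + (1/3)p_{Aroma}.
Solving the two reaction functions simultaneously: (1 − (1/3)(1/3))p_{Aroma} = 8 + (1/3)·7, so (8/9)p_{Aroma} = 31/3 and p_{Aroma} = 11.625.
Then p_{Brew} = 7 + (1/3)·11.625 = 10.875.

11.625, 10.875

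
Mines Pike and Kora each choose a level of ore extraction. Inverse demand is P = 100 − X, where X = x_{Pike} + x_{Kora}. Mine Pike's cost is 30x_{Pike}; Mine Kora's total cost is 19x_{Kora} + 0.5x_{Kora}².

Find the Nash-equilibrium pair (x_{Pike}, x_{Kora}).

25.8, 18.4

Mine Pike's profit: π = x_{Pike}(100 − (x_{Pike} + x_{Kora})) − 30x_{Pike}.
∂π/∂x_{Pike} = 70 − 2x_{Pike} − x_{Kora} = 0, so x_{Pike} = 35 − 0.5x_{Kora}.
For Kora: ∂π/∂x_{Kora} = 81 − 3x_{Kora} − x_{Pike} = 0 ⇒ x_{Kora} = 27 − (1/3)x_{Pike}.
Plugging x_{Kora} into Pike's best response: x_{Pike} = 35 − 0.5(27 − (1/3)x_{Pike}) ⇒ (5/6)x_{Pike} = 21.5, so x_{Pike} = 25.8.
Then x_{Kora} = 27 − (1/3)·25.8 = 18.4.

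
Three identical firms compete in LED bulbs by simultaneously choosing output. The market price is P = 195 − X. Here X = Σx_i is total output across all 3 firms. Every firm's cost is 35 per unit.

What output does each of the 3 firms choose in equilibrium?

40

A representative firm's profit is π_i = x_i(195 − X) − 35x_i, with X = x_i + Σ_{j≠i} x_j.
First-order condition: 160 − 2x_i − Σ_{j≠i} x_j = 0.
With identical firms, set every x_j = x: then 160 − 2x − 2x = 0, i.e. x = 160/4 = 40.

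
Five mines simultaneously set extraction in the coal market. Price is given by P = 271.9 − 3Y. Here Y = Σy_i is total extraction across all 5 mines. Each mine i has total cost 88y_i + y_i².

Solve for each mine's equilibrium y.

9.195

A representative mine's profit is π_i = y_i(271.9 − 3Y) − 88y_i − y_i², with Y = y_i + Σ_{j≠i} y_j.
First-order condition: 183.9 − 8y_i − 3Σ_{j≠i} y_j = 0.
Imposing symmetry (y_j = y for all j) turns Σ_{j≠i} y_j into 4y, so 183.9 = 20y and y = 9.195.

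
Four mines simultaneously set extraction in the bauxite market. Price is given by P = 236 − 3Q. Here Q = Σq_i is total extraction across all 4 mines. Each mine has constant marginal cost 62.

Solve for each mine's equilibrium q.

11.6

A representative mine's profit is π_i = q_i(236 − 3Q) − 62q_i, with Q = q_i + Σ_{j≠i} q_j.
First-order condition: 174 − 6q_i − 3Σ_{j≠i} q_j = 0.
With identical mines, set every q_j = q: then 174 − 6q − 9q = 0, i.e. q = 174/15 = 11.6.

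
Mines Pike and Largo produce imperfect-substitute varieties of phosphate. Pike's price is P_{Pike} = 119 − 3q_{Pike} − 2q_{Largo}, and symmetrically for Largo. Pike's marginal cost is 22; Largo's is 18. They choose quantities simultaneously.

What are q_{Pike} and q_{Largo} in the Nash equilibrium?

Mine Pike's profit: π = q_{Pike}(119 − 3q_{Pike} − 2q_{Largo}) − 22q_{Pike}.
∂π/∂q_{Pike} = 97 − 6q_{Pike} − 2q_{Largo} = 0 ⇒ q_{Pike} = 97/6 − (1/3)q_{Largo}.
Similarly q_{Largo} = 101/6 − (1/3)q_{Pike}.
Substituting the second reaction function into the first: q_{Pike} = 97/6 − (1/3)(101/6 − (1/3)q_{Pike}), which gives (8/9)q_{Pike} = 95/9 ⇒ q_{Pike} = 11.875.
Then q_{Largo} = 101/6 − (1/3)·11.875 = 12.875.

11.875, 12.875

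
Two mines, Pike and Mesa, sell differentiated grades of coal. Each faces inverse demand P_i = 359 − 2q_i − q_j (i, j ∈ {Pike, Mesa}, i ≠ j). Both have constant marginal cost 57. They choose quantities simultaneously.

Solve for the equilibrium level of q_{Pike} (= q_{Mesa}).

60.4

Mine Pike's profit: π = q_{Pike}(359 − 2q_{Pike} − q_{Mesa}) − 57q_{Pike}.
∂π/∂q_{Pike} = 302 − 4q_{Pike} − q_{Mesa} = 0 ⇒ q_{Pike} = 75.5 − 0.25q_{Mesa}.
The game is symmetric, so in equilibrium q_{Mesa} = q_{Pike}: the reaction function gives 1.25q_{Pike} = 75.5, hence q_{Pike} = 60.4.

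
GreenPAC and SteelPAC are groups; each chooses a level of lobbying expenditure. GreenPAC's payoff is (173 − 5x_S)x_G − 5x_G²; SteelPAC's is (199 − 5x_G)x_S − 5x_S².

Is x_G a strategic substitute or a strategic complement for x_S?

strategic substitutes

Expanding GreenPAC's payoff: 173x_G − 5x_Sx_G − 5x_G².
∂π/∂x_G = 173 − 5x_S − 10x_G = 0, so x_G = 17.3 − 0.5x_S.
The best-response slope dx_G/dx_S = −0.5 < 0: the reaction function is downward-sloping, so the choices are strategic substitutes.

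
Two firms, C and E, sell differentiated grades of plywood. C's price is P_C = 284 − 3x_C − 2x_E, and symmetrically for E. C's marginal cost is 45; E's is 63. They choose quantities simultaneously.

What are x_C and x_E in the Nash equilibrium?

Firm C's profit: π = x_C(284 − 3x_C − 2x_E) − 45x_C.
∂π/∂x_C = 239 − 6x_C − 2x_E = 0 ⇒ x_C = 239/6 − (1/3)x_E.
Similarly x_E = 221/6 − (1/3)x_C.
Solving the two reaction functions simultaneously: (1 − (−1/3)(−1/3))x_C = 239/6 − (1/3)·(221/6), so (8/9)x_C = 248/9 and x_C = 31.
Then x_E = 221/6 − (1/3)·31 = 26.5.

31, 26.5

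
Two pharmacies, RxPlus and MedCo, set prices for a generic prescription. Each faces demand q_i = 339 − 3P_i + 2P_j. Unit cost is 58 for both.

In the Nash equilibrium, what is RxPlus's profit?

RxPlus's profit: π = (P_{RxPlus} − 58)(339 − 3P_{RxPlus} + 2P_{MedCo}).
∂π/∂P_{RxPlus} = 513 − 6P_{RxPlus} + 2P_{MedCo} = 0 ⇒ P_{RxPlus} = 85.5 + (1/3)P_{MedCo}.
By symmetry P_{MedCo} = P_{RxPlus}; substituting into the reaction function, (2/3)P_{RxPlus} = 85.5 and P_{RxPlus} = 128.25.
q_{RxPlus} = 339 − 3·128.25 + 2·128.25 = 210.75.
Profit = (128.25 − 58)·210.75 = 14805.1875.

14805.1875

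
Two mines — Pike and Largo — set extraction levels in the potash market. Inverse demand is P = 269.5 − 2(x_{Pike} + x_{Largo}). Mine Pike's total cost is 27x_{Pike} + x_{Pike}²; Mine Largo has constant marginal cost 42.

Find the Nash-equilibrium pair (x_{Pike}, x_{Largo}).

Mine Pike's profit: π = x_{Pike}(269.5 − 2(x_{Pike} + x_{Largo})) − 27x_{Pike} − x_{Pike}².
∂π/∂x_{Pike} = 242.5 − 6x_{Pike} − 2x_{Largo} = 0, so x_{Pike} = 485/12 − (1/3)x_{Largo}.
For Largo: ∂π/∂x_{Largo} = 227.5 − 4x_{Largo} − 2x_{Pike} = 0 ⇒ x_{Largo} = 56.875 − 0.5x_{Pike}.
Solving the two reaction functions simultaneously: (1 − (−1/3)(−0.5))x_{Pike} = 485/12 − (1/3)·56.875, so (5/6)x_{Pike} = 515/24 and x_{Pike} = 25.75.
Then x_{Largo} = 56.875 − 0.5·25.75 = 44.

25.75, 44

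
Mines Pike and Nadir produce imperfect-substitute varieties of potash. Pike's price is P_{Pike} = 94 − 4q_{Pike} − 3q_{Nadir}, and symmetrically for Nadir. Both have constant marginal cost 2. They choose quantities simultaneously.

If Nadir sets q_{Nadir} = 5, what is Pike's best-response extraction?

9.625

Mine Pike's profit: π = q_{Pike}(94 − 4q_{Pike} − 3q_{Nadir}) − 2q_{Pike}.
∂π/∂q_{Pike} = 92 − 8q_{Pike} − 3q_{Nadir} = 0 ⇒ q_{Pike} = 11.5 − 0.375q_{Nadir}.
At q_{Nadir} = 5: q_{Pike} = 11.5 − 0.375·5 = 9.625.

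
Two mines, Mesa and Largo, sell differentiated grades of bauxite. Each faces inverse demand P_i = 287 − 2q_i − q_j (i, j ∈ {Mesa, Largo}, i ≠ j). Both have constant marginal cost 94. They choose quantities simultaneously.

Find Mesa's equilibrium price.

171.2

Mine Mesa's profit: π = q_{Mesa}(287 − 2q_{Mesa} − q_{Largo}) − 94q_{Mesa}.
∂π/∂q_{Mesa} = 193 − 4q_{Mesa} − q_{Largo} = 0 ⇒ q_{Mesa} = 48.25 − 0.25q_{Largo}.
Setting q_{Mesa} = q_{Largo} in the reaction function: q_{Mesa} = 48.25 − 0.25q_{Mesa}, so q_{Mesa} = 48.25 / 1.25 = 38.6.
P_{Mesa} = 287 − 2·38.6 − 38.6 = 171.2.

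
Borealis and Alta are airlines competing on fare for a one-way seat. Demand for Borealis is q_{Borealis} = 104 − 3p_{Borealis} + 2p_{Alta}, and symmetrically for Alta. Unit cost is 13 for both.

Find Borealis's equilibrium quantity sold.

68.25

Borealis's profit: π = (p_{Borealis} − 13)(104 − 3p_{Borealis} + 2p_{Alta}).
∂π/∂p_{Borealis} = 143 − 6p_{Borealis} + 2p_{Alta} = 0 ⇒ p_{Borealis} = 143/6 + (1/3)p_{Alta}.
By symmetry p_{Alta} = p_{Borealis}; substituting into the reaction function, (2/3)p_{Borealis} = 143/6 and p_{Borealis} = 35.75.
q_{Borealis} = 104 − 3·35.75 + 2·35.75 = 68.25.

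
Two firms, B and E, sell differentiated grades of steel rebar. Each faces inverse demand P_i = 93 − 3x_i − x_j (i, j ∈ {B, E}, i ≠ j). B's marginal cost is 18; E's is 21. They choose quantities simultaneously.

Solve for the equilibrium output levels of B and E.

Firm B's profit: π = x_B(93 − 3x_B − x_E) − 18x_B.
∂π/∂x_B = 75 − 6x_B − x_E = 0 ⇒ x_B = 12.5 − (1/6)x_E.
Similarly x_E = 12 − (1/6)x_B.
Substituting the second reaction function into the first: x_B = 12.5 − (1/6)(12 − (1/6)x_B), which gives (35/36)x_B = 10.5 ⇒ x_B = 10.8.
Then x_E = 12 − (1/6)·10.8 = 10.2.

10.8, 10.2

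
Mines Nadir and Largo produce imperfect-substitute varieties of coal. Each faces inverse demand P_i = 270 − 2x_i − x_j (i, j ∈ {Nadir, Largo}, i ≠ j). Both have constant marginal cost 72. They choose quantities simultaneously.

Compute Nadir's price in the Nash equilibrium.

151.2

Mine Nadir's profit: π = x_{Nadir}(270 − 2x_{Nadir} − x_{Largo}) − 72x_{Nadir}.
∂π/∂x_{Nadir} = 198 − 4x_{Nadir} − x_{Largo} = 0 ⇒ x_{Nadir} = 49.5 − 0.25x_{Largo}.
By symmetry x_{Largo} = x_{Nadir}; substituting into the reaction function, 1.25x_{Nadir} = 49.5 and x_{Nadir} = 39.6.
P_{Nadir} = 270 − 2·39.6 − 39.6 = 151.2.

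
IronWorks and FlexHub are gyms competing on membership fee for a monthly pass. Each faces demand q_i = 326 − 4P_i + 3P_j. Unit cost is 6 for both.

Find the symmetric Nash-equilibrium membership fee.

IronWorks's profit: π = (P_{IronWorks} − 6)(326 − 4P_{IronWorks} + 3P_{FlexHub}).
∂π/∂P_{IronWorks} = 350 − 8P_{IronWorks} + 3P_{FlexHub} = 0 ⇒ P_{IronWorks} = 43.75 + 0.375P_{FlexHub}.
Setting P_{IronWorks} = P_{FlexHub} in the reaction function: P_{IronWorks} = 43.75 + 0.375P_{IronWorks}, so P_{IronWorks} = 43.75 / 0.625 = 70.

70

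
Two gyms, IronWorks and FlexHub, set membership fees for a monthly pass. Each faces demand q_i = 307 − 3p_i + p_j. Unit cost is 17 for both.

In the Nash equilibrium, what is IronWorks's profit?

8943.48

IronWorks's profit: π = (p_{IronWorks} − 17)(307 − 3p_{IronWorks} + p_{FlexHub}).
∂π/∂p_{IronWorks} = 358 − 6p_{IronWorks} + p_{FlexHub} = 0 ⇒ p_{IronWorks} = 179/3 + (1/6)p_{FlexHub}.
By symmetry p_{FlexHub} = p_{IronWorks}; substituting into the reaction function, (5/6)p_{IronWorks} = 179/3 and p_{IronWorks} = 71.6.
q_{IronWorks} = 307 − 3·71.6 + 71.6 = 163.8.
Profit = (71.6 − 17)·163.8 = 8943.48.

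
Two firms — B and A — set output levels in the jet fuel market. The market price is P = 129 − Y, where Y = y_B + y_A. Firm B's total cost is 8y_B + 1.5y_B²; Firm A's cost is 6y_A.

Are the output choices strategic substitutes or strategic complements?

Firm B's profit: π = y_B(129 − (y_B + y_A)) − 8y_B − 1.5y_B².
∂π/∂y_B = 121 − 5y_B − y_A = 0, so y_B = 24.2 − 0.2y_A.
The best-response slope dy_B/dy_A = −0.2 < 0: the reaction function is downward-sloping, so the choices are strategic substitutes.

strategic substitutes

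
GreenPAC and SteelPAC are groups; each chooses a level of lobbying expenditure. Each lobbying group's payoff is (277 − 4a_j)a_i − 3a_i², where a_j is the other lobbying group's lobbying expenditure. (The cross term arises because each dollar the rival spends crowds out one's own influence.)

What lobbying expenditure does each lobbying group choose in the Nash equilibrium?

27.7

GreenPAC's payoff is (277 − 4a_S)a_G − 3a_G².
∂π/∂a_G = 277 − 4a_S − 6a_G = 0, so a_G = 277/6 − (2/3)a_S.
The game is symmetric, so in equilibrium a_S = a_G: the reaction function gives (5/3)a_G = 277/6, hence a_G = 27.7.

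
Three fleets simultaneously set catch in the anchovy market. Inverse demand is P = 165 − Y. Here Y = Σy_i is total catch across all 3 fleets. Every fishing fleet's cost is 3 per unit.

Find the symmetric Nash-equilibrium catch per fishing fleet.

A representative fishing fleet's profit is π_i = y_i(165 − Y) − 3y_i, with Y = y_i + Σ_{j≠i} y_j.
First-order condition: 162 − 2y_i − Σ_{j≠i} y_j = 0.
In a symmetric equilibrium every fishing fleet chooses the same y, so Σ_{j≠i} y_j = 2y. The condition becomes 162 − 4y = 0, giving y = 162/4 = 40.5.

40.5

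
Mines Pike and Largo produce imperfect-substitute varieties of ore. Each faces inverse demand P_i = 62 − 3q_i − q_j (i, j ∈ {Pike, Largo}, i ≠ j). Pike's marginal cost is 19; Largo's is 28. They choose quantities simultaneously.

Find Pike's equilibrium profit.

122.88

Mine Pike's profit: π = q_{Pike}(62 − 3q_{Pike} − q_{Largo}) − 19q_{Pike}.
∂π/∂q_{Pike} = 43 − 6q_{Pike} − q_{Largo} = 0 ⇒ q_{Pike} = 43/6 − (1/6)q_{Largo}.
Similarly q_{Largo} = 17/3 − (1/6)q_{Pike}.
Substituting the second reaction function into the first: q_{Pike} = 43/6 − (1/6)(17/3 − (1/6)q_{Pike}), which gives (35/36)q_{Pike} = 56/9 ⇒ q_{Pike} = 6.4.
Then q_{Largo} = 17/3 − (1/6)·6.4 = 4.6.
P_{Pike} = 62 − 3·6.4 − 4.6 = 38.2.
Profit = (38.2 − 19)·6.4 = 122.88.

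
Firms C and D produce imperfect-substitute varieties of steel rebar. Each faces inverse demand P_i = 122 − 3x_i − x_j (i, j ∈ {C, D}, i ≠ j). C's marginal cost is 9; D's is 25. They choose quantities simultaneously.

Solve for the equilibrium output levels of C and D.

Firm C's profit: π = x_C(122 − 3x_C − x_D) − 9x_C.
∂π/∂x_C = 113 − 6x_C − x_D = 0 ⇒ x_C = 113/6 − (1/6)x_D.
Similarly x_D = 97/6 − (1/6)x_C.
Substituting the second reaction function into the first: x_C = 113/6 − (1/6)(97/6 − (1/6)x_C), which gives (35/36)x_C = 581/36 ⇒ x_C = 16.6.
Then x_D = 97/6 − (1/6)·16.6 = 13.4.

16.6, 13.4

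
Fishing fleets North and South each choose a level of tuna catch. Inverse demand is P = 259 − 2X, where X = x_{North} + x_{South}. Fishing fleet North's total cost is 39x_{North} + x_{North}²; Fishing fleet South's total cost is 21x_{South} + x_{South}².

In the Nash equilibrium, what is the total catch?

57.25

Fishing fleet North's profit: π = x_{North}(259 − 2(x_{North} + x_{South})) − 39x_{North} − x_{North}².
∂π/∂x_{North} = 220 − 6x_{North} − 2x_{South} = 0, so x_{North} = 110/3 − (1/3)x_{South}.
By the same steps for South: x_{South} = 119/3 − (1/3)x_{North}.
Substituting the second reaction function into the first: x_{North} = 110/3 − (1/3)(119/3 − (1/3)x_{North}), which gives (8/9)x_{North} = 211/9 ⇒ x_{North} = 26.375.
Then x_{South} = 119/3 − (1/3)·26.375 = 30.875.
Total catch: 26.375 + 30.875 = 57.25.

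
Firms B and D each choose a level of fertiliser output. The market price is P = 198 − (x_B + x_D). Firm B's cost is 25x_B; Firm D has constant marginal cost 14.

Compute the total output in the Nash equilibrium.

119

Firm B's profit: π = x_B(198 − (x_B + x_D)) − 25x_B.
∂π/∂x_B = 173 − 2x_B − x_D = 0, so x_B = 86.5 − 0.5x_D.
By the same steps for D: x_D = 92 − 0.5x_B.
Solving the two reaction functions simultaneously: (1 − (−0.5)(−0.5))x_B = 86.5 − 0.5·92, so 0.75x_B = 40.5 and x_B = 54.
Then x_D = 92 − 0.5·54 = 65.
Total output: 54 + 65 = 119.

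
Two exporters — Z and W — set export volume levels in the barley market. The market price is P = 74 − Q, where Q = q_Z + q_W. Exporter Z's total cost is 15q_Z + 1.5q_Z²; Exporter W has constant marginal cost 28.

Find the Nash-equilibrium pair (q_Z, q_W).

8, 19

Exporter Z's profit: π = q_Z(74 − (q_Z + q_W)) − 15q_Z − 1.5q_Z².
∂π/∂q_Z = 59 − 5q_Z − q_W = 0, so q_Z = 11.8 − 0.2q_W.
For W: ∂π/∂q_W = 46 − 2q_W − q_Z = 0 ⇒ q_W = 23 − 0.5q_Z.
Substituting the second reaction function into the first: q_Z = 11.8 − 0.2(23 − 0.5q_Z), which gives 0.9q_Z = 7.2 ⇒ q_Z = 8.
Then q_W = 23 − 0.5·8 = 19.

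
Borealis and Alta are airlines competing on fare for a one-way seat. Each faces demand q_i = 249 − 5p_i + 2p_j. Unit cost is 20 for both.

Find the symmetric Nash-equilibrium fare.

43.625

Borealis's profit: π = (p_{Borealis} − 20)(249 − 5p_{Borealis} + 2p_{Alta}).
∂π/∂p_{Borealis} = 349 − 10p_{Borealis} + 2p_{Alta} = 0 ⇒ p_{Borealis} = 34.9 + 0.2p_{Alta}.
By symmetry p_{Alta} = p_{Borealis}; substituting into the reaction function, 0.8p_{Borealis} = 34.9 and p_{Borealis} = 43.625.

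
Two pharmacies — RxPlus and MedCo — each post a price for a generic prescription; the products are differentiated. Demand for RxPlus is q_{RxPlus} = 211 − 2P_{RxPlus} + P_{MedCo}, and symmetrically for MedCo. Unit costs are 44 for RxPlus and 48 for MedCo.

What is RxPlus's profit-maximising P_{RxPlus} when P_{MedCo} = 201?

RxPlus's profit: π = (P_{RxPlus} − 44)(211 − 2P_{RxPlus} + P_{MedCo}).
∂π/∂P_{RxPlus} = 299 − 4P_{RxPlus} + P_{MedCo} = 0 ⇒ P_{RxPlus} = 74.75 + 0.25P_{MedCo}.
At P_{MedCo} = 201: P_{RxPlus} = 74.75 + 0.25·201 = 125.

125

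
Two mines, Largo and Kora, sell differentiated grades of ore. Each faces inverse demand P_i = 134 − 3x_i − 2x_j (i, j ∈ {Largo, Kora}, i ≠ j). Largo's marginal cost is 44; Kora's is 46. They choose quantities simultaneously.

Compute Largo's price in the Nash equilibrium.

78.125

Mine Largo's profit: π = x_{Largo}(134 − 3x_{Largo} − 2x_{Kora}) − 44x_{Largo}.
∂π/∂x_{Largo} = 90 − 6x_{Largo} − 2x_{Kora} = 0 ⇒ x_{Largo} = 15 − (1/3)x_{Kora}.
Similarly x_{Kora} = 44/3 − (1/3)x_{Largo}.
Plugging x_{Kora} into Largo's best response: x_{Largo} = 15 − (1/3)(44/3 − (1/3)x_{Largo}) ⇒ (8/9)x_{Largo} = 91/9, so x_{Largo} = 11.375.
Then x_{Kora} = 44/3 − (1/3)·11.375 = 10.875.
P_{Largo} = 134 − 3·11.375 − 2·10.875 = 78.125.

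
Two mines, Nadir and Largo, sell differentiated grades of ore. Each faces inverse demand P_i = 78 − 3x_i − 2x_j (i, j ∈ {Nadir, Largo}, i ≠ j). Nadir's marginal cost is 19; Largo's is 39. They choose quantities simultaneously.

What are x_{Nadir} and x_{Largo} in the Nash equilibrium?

8.625, 3.625

Mine Nadir's profit: π = x_{Nadir}(78 − 3x_{Nadir} − 2x_{Largo}) − 19x_{Nadir}.
∂π/∂x_{Nadir} = 59 − 6x_{Nadir} − 2x_{Largo} = 0 ⇒ x_{Nadir} = 59/6 − (1/3)x_{Largo}.
Similarly x_{Largo} = 6.5 − (1/3)x_{Nadir}.
Solving the two reaction functions simultaneously: (1 − (−1/3)(−1/3))x_{Nadir} = 59/6 − (1/3)·6.5, so (8/9)x_{Nadir} = 23/3 and x_{Nadir} = 8.625.
Then x_{Largo} = 6.5 − (1/3)·8.625 = 3.625.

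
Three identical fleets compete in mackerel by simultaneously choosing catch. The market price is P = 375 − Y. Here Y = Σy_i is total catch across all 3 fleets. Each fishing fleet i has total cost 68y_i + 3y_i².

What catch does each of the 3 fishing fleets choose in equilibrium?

30.7

A representative fishing fleet's profit is π_i = y_i(375 − Y) − 68y_i − 3y_i², with Y = y_i + Σ_{j≠i} y_j.
First-order condition: 307 − 8y_i − Σ_{j≠i} y_j = 0.
With identical fishing fleets, set every y_j = y: then 307 − 8y − 2y = 0, i.e. y = 307/10 = 30.7.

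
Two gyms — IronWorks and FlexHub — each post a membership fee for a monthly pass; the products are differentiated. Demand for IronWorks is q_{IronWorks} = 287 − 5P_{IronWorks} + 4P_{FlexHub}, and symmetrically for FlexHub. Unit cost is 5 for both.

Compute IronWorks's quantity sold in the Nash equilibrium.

IronWorks's profit: π = (P_{IronWorks} − 5)(287 − 5P_{IronWorks} + 4P_{FlexHub}).
∂π/∂P_{IronWorks} = 312 − 10P_{IronWorks} + 4P_{FlexHub} = 0 ⇒ P_{IronWorks} = 31.2 + 0.4P_{FlexHub}.
Setting P_{IronWorks} = P_{FlexHub} in the reaction function: P_{IronWorks} = 31.2 + 0.4P_{IronWorks}, so P_{IronWorks} = 31.2 / 0.6 = 52.
q_{IronWorks} = 287 − 5·52 + 4·52 = 235.

235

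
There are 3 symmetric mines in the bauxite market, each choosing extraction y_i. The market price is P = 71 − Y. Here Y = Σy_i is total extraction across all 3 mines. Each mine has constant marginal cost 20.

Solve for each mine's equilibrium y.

A representative mine's profit is π_i = y_i(71 − Y) − 20y_i, with Y = y_i + Σ_{j≠i} y_j.
First-order condition: 51 − 2y_i − Σ_{j≠i} y_j = 0.
With identical mines, set every y_j = y: then 51 − 2y − 2y = 0, i.e. y = 51/4 = 12.75.

12.75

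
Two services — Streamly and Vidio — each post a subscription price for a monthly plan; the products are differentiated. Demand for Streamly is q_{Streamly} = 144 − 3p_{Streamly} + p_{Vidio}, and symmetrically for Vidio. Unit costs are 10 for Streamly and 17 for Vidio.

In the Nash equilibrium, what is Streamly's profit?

Streamly's profit: π = (p_{Streamly} − 10)(144 − 3p_{Streamly} + p_{Vidio}).
∂π/∂p_{Streamly} = 174 − 6p_{Streamly} + p_{Vidio} = 0 ⇒ p_{Streamly} = 29 + (1/6)p_{Vidio}.
Similarly p_{Vidio} = 32.5 + (1/6)p_{Streamly}.
Substituting the second reaction function into the first: p_{Streamly} = 29 + (1/6)(32.5 + (1/6)p_{Streamly}), which gives (35/36)p_{Streamly} = 413/12 ⇒ p_{Streamly} = 35.4.
Then p_{Vidio} = 32.5 + (1/6)·35.4 = 38.4.
q_{Streamly} = 144 − 3·35.4 + 38.4 = 76.2.
Profit = (35.4 − 10)·76.2 = 1935.48.

1935.48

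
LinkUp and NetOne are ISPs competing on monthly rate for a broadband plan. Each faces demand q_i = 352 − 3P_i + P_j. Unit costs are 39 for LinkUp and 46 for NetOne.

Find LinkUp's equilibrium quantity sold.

166.2

LinkUp's profit: π = (P_{LinkUp} − 39)(352 − 3P_{LinkUp} + P_{NetOne}).
∂π/∂P_{LinkUp} = 469 − 6P_{LinkUp} + P_{NetOne} = 0 ⇒ P_{LinkUp} = 469/6 + (1/6)P_{NetOne}.
Similarly P_{NetOne} = 245/3 + (1/6)P_{LinkUp}.
Substituting the second reaction function into the first: P_{LinkUp} = 469/6 + (1/6)(245/3 + (1/6)P_{LinkUp}), which gives (35/36)P_{LinkUp} = 826/9 ⇒ P_{LinkUp} = 94.4.
Then P_{NetOne} = 245/3 + (1/6)·94.4 = 97.4.
q_{LinkUp} = 352 − 3·94.4 + 97.4 = 166.2.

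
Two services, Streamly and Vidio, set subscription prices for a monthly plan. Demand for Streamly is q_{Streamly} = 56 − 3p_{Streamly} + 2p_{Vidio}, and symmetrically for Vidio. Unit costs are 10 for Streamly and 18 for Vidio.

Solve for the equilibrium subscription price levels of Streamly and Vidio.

Streamly's profit: π = (p_{Streamly} − 10)(56 − 3p_{Streamly} + 2p_{Vidio}).
∂π/∂p_{Streamly} = 86 − 6p_{Streamly} + 2p_{Vidio} = 0 ⇒ p_{Streamly} = 43/3 + (1/3)p_{Vidio}.
Similarly p_{Vidio} = 55/3 + (1/3)p_{Streamly}.
Plugging p_{Vidio} into Streamly's best response: p_{Streamly} = 43/3 + (1/3)(55/3 + (1/3)p_{Streamly}) ⇒ (8/9)p_{Streamly} = 184/9, so p_{Streamly} = 23.
Then p_{Vidio} = 55/3 + (1/3)·23 = 26.

23, 26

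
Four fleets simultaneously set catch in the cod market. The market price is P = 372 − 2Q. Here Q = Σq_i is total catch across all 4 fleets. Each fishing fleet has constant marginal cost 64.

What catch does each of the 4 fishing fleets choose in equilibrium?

A representative fishing fleet's profit is π_i = q_i(372 − 2Q) − 64q_i, with Q = q_i + Σ_{j≠i} q_j.
First-order condition: 308 − 4q_i − 2Σ_{j≠i} q_j = 0.
Imposing symmetry (q_j = q for all j) turns Σ_{j≠i} q_j into 3q, so 308 = 10q and q = 30.8.

30.8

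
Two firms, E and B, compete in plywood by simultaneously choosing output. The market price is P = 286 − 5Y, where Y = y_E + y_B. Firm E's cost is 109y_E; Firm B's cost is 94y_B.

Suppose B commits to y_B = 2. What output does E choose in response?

16.7

Firm E's profit: π = y_E(286 − 5(y_E + y_B)) − 109y_E.
∂π/∂y_E = 177 − 10y_E − 5y_B = 0, so y_E = 17.7 − 0.5y_B.
At y_B = 2: y_E = 17.7 − 0.5·2 = 16.7.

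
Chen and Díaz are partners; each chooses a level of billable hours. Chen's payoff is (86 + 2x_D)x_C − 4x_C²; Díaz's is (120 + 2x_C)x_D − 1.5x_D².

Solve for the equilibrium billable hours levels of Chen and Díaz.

Expanding Chen's payoff: 86x_C + 2x_Dx_C − 4x_C².
∂π/∂x_C = 86 + 2x_D − 8x_C = 0, so x_C = 10.75 + 0.25x_D.
Likewise for Díaz: x_D = 40 + (2/3)x_C.
Substituting the second reaction function into the first: x_C = 10.75 + 0.25(40 + (2/3)x_C), which gives (5/6)x_C = 20.75 ⇒ x_C = 24.9.
Then x_D = 40 + (2/3)·24.9 = 56.6.

24.9, 56.6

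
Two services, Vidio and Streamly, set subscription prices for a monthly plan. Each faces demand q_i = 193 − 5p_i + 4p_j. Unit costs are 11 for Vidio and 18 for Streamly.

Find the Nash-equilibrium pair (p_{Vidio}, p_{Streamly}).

Vidio's profit: π = (p_{Vidio} − 11)(193 − 5p_{Vidio} + 4p_{Streamly}).
∂π/∂p_{Vidio} = 248 − 10p_{Vidio} + 4p_{Streamly} = 0 ⇒ p_{Vidio} = 24.8 + 0.4p_{Streamly}.
Similarly p_{Streamly} = 28.3 + 0.4p_{Vidio}.
Substituting the second reaction function into the first: p_{Vidio} = 24.8 + 0.4(28.3 + 0.4p_{Vidio}), which gives 0.84p_{Vidio} = 36.12 ⇒ p_{Vidio} = 43.
Then p_{Streamly} = 28.3 + 0.4·43 = 45.5.

43, 45.5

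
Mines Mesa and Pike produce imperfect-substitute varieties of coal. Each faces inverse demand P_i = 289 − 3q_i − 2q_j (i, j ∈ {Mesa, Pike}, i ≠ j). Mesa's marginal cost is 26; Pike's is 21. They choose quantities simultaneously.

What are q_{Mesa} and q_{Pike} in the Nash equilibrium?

32.5625, 33.8125

Mine Mesa's profit: π = q_{Mesa}(289 − 3q_{Mesa} − 2q_{Pike}) − 26q_{Mesa}.
∂π/∂q_{Mesa} = 263 − 6q_{Mesa} − 2q_{Pike} = 0 ⇒ q_{Mesa} = 263/6 − (1/3)q_{Pike}.
Similarly q_{Pike} = 134/3 − (1/3)q_{Mesa}.
Solving the two reaction functions simultaneously: (1 − (−1/3)(−1/3))q_{Mesa} = 263/6 − (1/3)·(134/3), so (8/9)q_{Mesa} = 521/18 and q_{Mesa} = 32.5625.
Then q_{Pike} = 134/3 − (1/3)·32.5625 = 33.8125.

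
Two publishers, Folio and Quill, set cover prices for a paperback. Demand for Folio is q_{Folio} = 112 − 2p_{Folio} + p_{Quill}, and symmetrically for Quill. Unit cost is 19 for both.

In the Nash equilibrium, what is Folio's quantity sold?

62

Folio's profit: π = (p_{Folio} − 19)(112 − 2p_{Folio} + p_{Quill}).
∂π/∂p_{Folio} = 150 − 4p_{Folio} + p_{Quill} = 0 ⇒ p_{Folio} = 37.5 + 0.25p_{Quill}.
Setting p_{Folio} = p_{Quill} in the reaction function: p_{Folio} = 37.5 + 0.25p_{Folio}, so p_{Folio} = 37.5 / 0.75 = 50.
q_{Folio} = 112 − 2·50 + 50 = 62.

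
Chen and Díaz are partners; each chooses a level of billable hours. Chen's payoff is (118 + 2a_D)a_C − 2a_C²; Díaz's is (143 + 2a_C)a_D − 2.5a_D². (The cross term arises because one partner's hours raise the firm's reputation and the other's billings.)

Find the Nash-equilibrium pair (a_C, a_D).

54.75, 50.5

Expanding Chen's payoff: 118a_C + 2a_Da_C − 2a_C².
∂π/∂a_C = 118 + 2a_D − 4a_C = 0, so a_C = 29.5 + 0.5a_D.
Likewise for Díaz: a_D = 28.6 + 0.4a_C.
Plugging a_D into Chen's best response: a_C = 29.5 + 0.5(28.6 + 0.4a_C) ⇒ 0.8a_C = 43.8, so a_C = 54.75.
Then a_D = 28.6 + 0.4·54.75 = 50.5.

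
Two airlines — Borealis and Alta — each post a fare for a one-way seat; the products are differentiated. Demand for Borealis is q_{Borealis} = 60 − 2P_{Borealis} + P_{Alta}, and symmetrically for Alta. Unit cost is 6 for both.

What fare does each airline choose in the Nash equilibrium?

24

Borealis's profit: π = (P_{Borealis} − 6)(60 − 2P_{Borealis} + P_{Alta}).
∂π/∂P_{Borealis} = 72 − 4P_{Borealis} + P_{Alta} = 0 ⇒ P_{Borealis} = 18 + 0.25P_{Alta}.
By symmetry P_{Alta} = P_{Borealis}; substituting into the reaction function, 0.75P_{Borealis} = 18 and P_{Borealis} = 24.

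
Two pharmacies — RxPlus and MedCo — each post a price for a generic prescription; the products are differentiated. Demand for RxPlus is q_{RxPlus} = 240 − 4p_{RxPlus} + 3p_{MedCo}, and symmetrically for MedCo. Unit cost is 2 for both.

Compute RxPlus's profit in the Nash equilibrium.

RxPlus's profit: π = (p_{RxPlus} − 2)(240 − 4p_{RxPlus} + 3p_{MedCo}).
∂π/∂p_{RxPlus} = 248 − 8p_{RxPlus} + 3p_{MedCo} = 0 ⇒ p_{RxPlus} = 31 + 0.375p_{MedCo}.
By symmetry p_{MedCo} = p_{RxPlus}; substituting into the reaction function, 0.625p_{RxPlus} = 31 and p_{RxPlus} = 49.6.
q_{RxPlus} = 240 − 4·49.6 + 3·49.6 = 190.4.
Profit = (49.6 − 2)·190.4 = 9063.04.

9063.04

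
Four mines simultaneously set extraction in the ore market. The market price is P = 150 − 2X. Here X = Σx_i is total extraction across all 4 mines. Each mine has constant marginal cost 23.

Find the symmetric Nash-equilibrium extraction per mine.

A representative mine's profit is π_i = x_i(150 − 2X) − 23x_i, with X = x_i + Σ_{j≠i} x_j.
First-order condition: 127 − 4x_i − 2Σ_{j≠i} x_j = 0.
In a symmetric equilibrium every mine chooses the same x, so Σ_{j≠i} x_j = 3x. The condition becomes 127 − 10x = 0, giving x = 127/10 = 12.7.

12.7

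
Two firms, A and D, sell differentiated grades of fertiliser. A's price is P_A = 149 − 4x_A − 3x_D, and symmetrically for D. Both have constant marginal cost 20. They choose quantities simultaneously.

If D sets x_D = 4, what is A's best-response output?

14.625

Firm A's profit: π = x_A(149 − 4x_A − 3x_D) − 20x_A.
∂π/∂x_A = 129 − 8x_A − 3x_D = 0 ⇒ x_A = 16.125 − 0.375x_D.
At x_D = 4: x_A = 16.125 − 0.375·4 = 14.625.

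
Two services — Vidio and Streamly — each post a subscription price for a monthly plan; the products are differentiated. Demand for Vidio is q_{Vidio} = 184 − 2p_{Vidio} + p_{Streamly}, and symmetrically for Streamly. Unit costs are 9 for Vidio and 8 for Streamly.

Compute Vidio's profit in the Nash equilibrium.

Vidio's profit: π = (p_{Vidio} − 9)(184 − 2p_{Vidio} + p_{Streamly}).
∂π/∂p_{Vidio} = 202 − 4p_{Vidio} + p_{Streamly} = 0 ⇒ p_{Vidio} = 50.5 + 0.25p_{Streamly}.
Similarly p_{Streamly} = 50 + 0.25p_{Vidio}.
Plugging p_{Streamly} into Vidio's best response: p_{Vidio} = 50.5 + 0.25(50 + 0.25p_{Vidio}) ⇒ 0.9375p_{Vidio} = 63, so p_{Vidio} = 67.2.
Then p_{Streamly} = 50 + 0.25·67.2 = 66.8.
q_{Vidio} = 184 − 2·67.2 + 66.8 = 116.4.
Profit = (67.2 − 9)·116.4 = 6774.48.

6774.48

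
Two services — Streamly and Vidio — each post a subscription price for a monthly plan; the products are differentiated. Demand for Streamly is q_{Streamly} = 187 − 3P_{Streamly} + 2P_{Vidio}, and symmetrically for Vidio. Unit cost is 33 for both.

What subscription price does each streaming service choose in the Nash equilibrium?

Streamly's profit: π = (P_{Streamly} − 33)(187 − 3P_{Streamly} + 2P_{Vidio}).
∂π/∂P_{Streamly} = 286 − 6P_{Streamly} + 2P_{Vidio} = 0 ⇒ P_{Streamly} = 143/3 + (1/3)P_{Vidio}.
Setting P_{Streamly} = P_{Vidio} in the reaction function: P_{Streamly} = 143/3 + (1/3)P_{Streamly}, so P_{Streamly} = (143/3) / (2/3) = 71.5.

71.5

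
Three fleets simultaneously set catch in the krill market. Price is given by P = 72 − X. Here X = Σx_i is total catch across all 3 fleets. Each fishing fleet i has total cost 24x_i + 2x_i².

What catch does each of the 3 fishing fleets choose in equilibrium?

6

A representative fishing fleet's profit is π_i = x_i(72 − X) − 24x_i − 2x_i², with X = x_i + Σ_{j≠i} x_j.
First-order condition: 48 − 6x_i − Σ_{j≠i} x_j = 0.
With identical fishing fleets, set every x_j = x: then 48 − 6x − 2x = 0, i.e. x = 48/8 = 6.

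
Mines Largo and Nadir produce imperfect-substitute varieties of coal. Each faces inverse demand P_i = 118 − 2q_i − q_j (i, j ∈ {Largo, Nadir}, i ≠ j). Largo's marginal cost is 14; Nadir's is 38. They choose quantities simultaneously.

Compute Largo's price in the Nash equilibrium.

Mine Largo's profit: π = q_{Largo}(118 − 2q_{Largo} − q_{Nadir}) − 14q_{Largo}.
∂π/∂q_{Largo} = 104 − 4q_{Largo} − q_{Nadir} = 0 ⇒ q_{Largo} = 26 − 0.25q_{Nadir}.
Similarly q_{Nadir} = 20 − 0.25q_{Largo}.
Substituting the second reaction function into the first: q_{Largo} = 26 − 0.25(20 − 0.25q_{Largo}), which gives 0.9375q_{Largo} = 21 ⇒ q_{Largo} = 22.4.
Then q_{Nadir} = 20 − 0.25·22.4 = 14.4.
P_{Largo} = 118 − 2·22.4 − 14.4 = 58.8.

58.8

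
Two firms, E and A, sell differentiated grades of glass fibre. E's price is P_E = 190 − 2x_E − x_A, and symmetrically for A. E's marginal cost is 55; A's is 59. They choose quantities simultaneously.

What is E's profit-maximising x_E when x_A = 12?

30.75

Firm E's profit: π = x_E(190 − 2x_E − x_A) − 55x_E.
∂π/∂x_E = 135 − 4x_E − x_A = 0 ⇒ x_E = 33.75 − 0.25x_A.
At x_A = 12: x_E = 33.75 − 0.25·12 = 30.75.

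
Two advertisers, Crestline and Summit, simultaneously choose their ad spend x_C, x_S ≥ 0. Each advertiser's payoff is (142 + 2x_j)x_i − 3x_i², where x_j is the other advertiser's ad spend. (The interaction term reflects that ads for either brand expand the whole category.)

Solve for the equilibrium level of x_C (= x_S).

35.5

Crestline's payoff is (142 + 2x_S)x_C − 3x_C².
∂π/∂x_C = 142 + 2x_S − 6x_C = 0, so x_C = 71/3 + (1/3)x_S.
By symmetry x_S = x_C; substituting into the reaction function, (2/3)x_C = 71/3 and x_C = 35.5.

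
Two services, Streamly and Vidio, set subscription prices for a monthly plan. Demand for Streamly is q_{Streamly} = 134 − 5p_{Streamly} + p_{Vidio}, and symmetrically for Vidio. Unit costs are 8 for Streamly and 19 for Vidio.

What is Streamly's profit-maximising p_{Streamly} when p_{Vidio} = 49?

22.3

Streamly's profit: π = (p_{Streamly} − 8)(134 − 5p_{Streamly} + p_{Vidio}).
∂π/∂p_{Streamly} = 174 − 10p_{Streamly} + p_{Vidio} = 0 ⇒ p_{Streamly} = 17.4 + 0.1p_{Vidio}.
At p_{Vidio} = 49: p_{Streamly} = 17.4 + 0.1·49 = 22.3.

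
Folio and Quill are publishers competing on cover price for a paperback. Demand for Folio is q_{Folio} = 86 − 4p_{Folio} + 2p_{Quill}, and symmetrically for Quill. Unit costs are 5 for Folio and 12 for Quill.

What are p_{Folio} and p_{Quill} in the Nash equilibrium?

Folio's profit: π = (p_{Folio} − 5)(86 − 4p_{Folio} + 2p_{Quill}).
∂π/∂p_{Folio} = 106 − 8p_{Folio} + 2p_{Quill} = 0 ⇒ p_{Folio} = 13.25 + 0.25p_{Quill}.
Similarly p_{Quill} = 16.75 + 0.25p_{Folio}.
Solving the two reaction functions simultaneously: (1 − (0.25)(0.25))p_{Folio} = 13.25 + 0.25·16.75, so 0.9375p_{Folio} = 17.4375 and p_{Folio} = 18.6.
Then p_{Quill} = 16.75 + 0.25·18.6 = 21.4.

18.6, 21.4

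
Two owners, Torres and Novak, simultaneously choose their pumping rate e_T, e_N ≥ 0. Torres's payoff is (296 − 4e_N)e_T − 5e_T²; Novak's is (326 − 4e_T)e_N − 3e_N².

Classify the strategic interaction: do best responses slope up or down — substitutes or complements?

Expanding Torres's payoff: 296e_T − 4e_Ne_T − 5e_T².
∂π/∂e_T = 296 − 4e_N − 10e_T = 0, so e_T = 29.6 − 0.4e_N.
The best-response slope de_T/de_N = −0.4 < 0: the reaction function is downward-sloping, so the choices are strategic substitutes.

strategic substitutes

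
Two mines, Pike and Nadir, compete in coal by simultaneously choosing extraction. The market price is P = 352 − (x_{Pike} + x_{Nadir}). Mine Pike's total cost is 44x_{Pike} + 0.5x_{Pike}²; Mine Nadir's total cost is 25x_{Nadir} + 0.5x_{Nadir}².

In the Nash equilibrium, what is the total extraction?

158.75

Mine Pike's profit: π = x_{Pike}(352 − (x_{Pike} + x_{Nadir})) − 44x_{Pike} − 0.5x_{Pike}².
∂π/∂x_{Pike} = 308 − 3x_{Pike} − x_{Nadir} = 0, so x_{Pike} = 308/3 − (1/3)x_{Nadir}.
By the same steps for Nadir: x_{Nadir} = 109 − (1/3)x_{Pike}.
Plugging x_{Nadir} into Pike's best response: x_{Pike} = 308/3 − (1/3)(109 − (1/3)x_{Pike}) ⇒ (8/9)x_{Pike} = 199/3, so x_{Pike} = 74.625.
Then x_{Nadir} = 109 − (1/3)·74.625 = 84.125.
Total extraction: 74.625 + 84.125 = 158.75.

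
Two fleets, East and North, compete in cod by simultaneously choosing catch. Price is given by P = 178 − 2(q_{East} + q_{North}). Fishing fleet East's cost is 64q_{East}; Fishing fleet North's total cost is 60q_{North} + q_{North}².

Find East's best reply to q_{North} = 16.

20.5

Fishing fleet East's profit: π = q_{East}(178 − 2(q_{East} + q_{North})) − 64q_{East}.
∂π/∂q_{East} = 114 − 4q_{East} − 2q_{North} = 0, so q_{East} = 28.5 − 0.5q_{North}.
At q_{North} = 16: q_{East} = 28.5 − 0.5·16 = 20.5.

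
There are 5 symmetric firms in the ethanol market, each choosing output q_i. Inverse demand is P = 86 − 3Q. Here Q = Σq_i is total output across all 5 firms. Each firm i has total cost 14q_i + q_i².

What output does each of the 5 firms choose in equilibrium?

A representative firm's profit is π_i = q_i(86 − 3Q) − 14q_i − q_i², with Q = q_i + Σ_{j≠i} q_j.
First-order condition: 72 − 8q_i − 3Σ_{j≠i} q_j = 0.
Imposing symmetry (q_j = q for all j) turns Σ_{j≠i} q_j into 4q, so 72 = 20q and q = 3.6.

3.6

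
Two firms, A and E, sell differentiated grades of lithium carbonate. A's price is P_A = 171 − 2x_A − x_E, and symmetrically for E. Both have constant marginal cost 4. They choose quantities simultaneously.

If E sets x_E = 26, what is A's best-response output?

Firm A's profit: π = x_A(171 − 2x_A − x_E) − 4x_A.
∂π/∂x_A = 167 − 4x_A − x_E = 0 ⇒ x_A = 41.75 − 0.25x_E.
At x_E = 26: x_A = 41.75 − 0.25·26 = 35.25.

35.25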